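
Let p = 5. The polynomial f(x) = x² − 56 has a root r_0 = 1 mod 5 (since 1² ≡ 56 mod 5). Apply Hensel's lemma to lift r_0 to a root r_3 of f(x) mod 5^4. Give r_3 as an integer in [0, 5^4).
r_3 = 166 (mod 625)

Hensel's recurrence: r_{i+1} = r_i − f(r_i)·(f′(r_i))^{-1} mod 5^{i+2}, with f′(x) = 2x. Iterate:
  r_0 = 1 (mod 5)
  r_1 = 16 (mod 25)
  r_2 = 41 (mod 125)
  r_3 = 166 (mod 625)
Final: r_3 = 166, and one checks f(r_3) ≡ 0 mod 5^4.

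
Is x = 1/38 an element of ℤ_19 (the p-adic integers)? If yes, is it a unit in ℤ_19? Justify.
x ∉ ℤ_19 (v_19(x) = -1 < 0)

ℤ_19 = {x ∈ ℚ_19 : v_19(x) ≥ 0} and ℤ_19^× = {x ∈ ℤ_19 : v_19(x) = 0}. Here v_19(1/38) = v_19(num) − v_19(den) = -1; compare against these criteria.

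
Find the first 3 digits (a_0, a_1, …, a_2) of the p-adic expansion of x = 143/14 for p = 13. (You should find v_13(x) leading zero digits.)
(a_0, …, a_2) = (0, 11, 2)

v_13(143/14) = 1, so a_0 = ... = a_0 = 0. Factor out: x = 13^1 · u with u = 11/14 a unit in ℤ_13. Expand u iteratively via a_{v+i} = u_i mod 13, u_{i+1} = (u_i − a_{v+i})/13:
  u_0 = 11/14;  a_1 = 11;  u_1 = (u_0 − 11)/13 = -11/14
  u_1 = -11/14;  a_2 = 2;  u_2 = (u_1 − 2)/13 = -3/14
Digits: (0, 11, 2).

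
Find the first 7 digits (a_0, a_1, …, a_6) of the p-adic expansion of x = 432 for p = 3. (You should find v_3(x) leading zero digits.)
(a_0, …, a_6) = (0, 0, 0, 1, 2, 1, 0)

v_3(432) = 3, so a_0 = ... = a_2 = 0. Factor out: x = 3^3 · u with u = 16 a unit in ℤ_3. Expand u iteratively via a_{v+i} = u_i mod 3, u_{i+1} = (u_i − a_{v+i})/3:
  u_0 = 16;  a_3 = 1;  u_1 = (u_0 − 1)/3 = 5
  u_1 = 5;  a_4 = 2;  u_2 = (u_1 − 2)/3 = 1
  u_2 = 1;  a_5 = 1;  u_3 = (u_2 − 1)/3 = 0
  u_3 = 0;  a_6 = 0;  u_4 = (u_3 − 0)/3 = 0
Digits: (0, 0, 0, 1, 2, 1, 0).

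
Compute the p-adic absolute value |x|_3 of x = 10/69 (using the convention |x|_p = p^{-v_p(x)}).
|10/69|_3 = 3

Step 1 — compute v_3(x) by factoring powers of 3 out of the numerator and denominator: v_3(10/69) = -1. Step 2 — apply |x|_p = p^{-v_p(x)} = 3^{1} = 3.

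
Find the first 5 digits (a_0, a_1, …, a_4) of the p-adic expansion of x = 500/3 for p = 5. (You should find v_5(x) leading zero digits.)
(a_0, …, a_4) = (0, 0, 0, 3, 3)

v_5(500/3) = 3, so a_0 = ... = a_2 = 0. Factor out: x = 5^3 · u with u = 4/3 a unit in ℤ_5. Expand u iteratively via a_{v+i} = u_i mod 5, u_{i+1} = (u_i − a_{v+i})/5:
  u_0 = 4/3;  a_3 = 3;  u_1 = (u_0 − 3)/5 = -1/3
  u_1 = -1/3;  a_4 = 3;  u_2 = (u_1 − 3)/5 = -2/3
Digits: (0, 0, 0, 3, 3).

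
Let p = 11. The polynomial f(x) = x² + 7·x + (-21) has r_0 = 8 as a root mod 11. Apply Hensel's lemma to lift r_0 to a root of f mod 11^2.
r_1 = 30 (mod 121)

Hensel: r_{i+1} = r_i − f(r_i)·(f′(r_i))^{-1} mod 11^{i+2}, f′(x) = 2x + 7. Iterate:
  r_0 = 8 (mod 11)
  r_1 = 30 (mod 121)
Final: r = 30 satisfies f(r) ≡ 0 mod 11^2.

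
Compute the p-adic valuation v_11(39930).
v_11(39930) = 3

v_11(n) is the largest exponent k such that 11^k divides n. Factor out: 39930 = 11^3 · 30. (Sign doesn't affect v_p.) So v_11(39930) = 3.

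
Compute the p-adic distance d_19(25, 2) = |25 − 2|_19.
d_19(25, 2) = 1

Step 1 — x − y = 25 − 2 = 23. Step 2 — v_19(23) = 0 (factor: 23 = (19^0 · 23); the sign does not affect v_p). Step 3 — |x − y|_19 = 19^{0} = 1.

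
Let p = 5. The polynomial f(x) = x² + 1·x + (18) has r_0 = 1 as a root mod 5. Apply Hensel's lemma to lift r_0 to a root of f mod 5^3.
r_2 = 86 (mod 125)

Hensel: r_{i+1} = r_i − f(r_i)·(f′(r_i))^{-1} mod 5^{i+2}, f′(x) = 2x + 1. Iterate:
  r_0 = 1 (mod 5)
  r_1 = 11 (mod 25)
  r_2 = 86 (mod 125)
Final: r = 86 satisfies f(r) ≡ 0 mod 5^3.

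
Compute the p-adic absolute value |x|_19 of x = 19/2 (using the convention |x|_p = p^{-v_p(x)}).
|19/2|_19 = 1/19

Step 1 — compute v_19(x) by factoring powers of 19 out of the numerator and denominator: v_19(19/2) = 1. Step 2 — apply |x|_p = p^{-v_p(x)} = 19^{-1} = 1/19.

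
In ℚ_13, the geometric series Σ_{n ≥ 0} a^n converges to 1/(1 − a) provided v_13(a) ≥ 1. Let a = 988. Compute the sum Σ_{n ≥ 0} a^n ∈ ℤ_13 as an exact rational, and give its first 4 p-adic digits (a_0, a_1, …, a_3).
Σ a^n = 1/(1 − a) = -1/987;  first 4 digits = (1, 11, 9, 7)

v_13(a) = 1 ≥ 1, so the series converges in ℤ_13 to 1/(1 − a) = 1/(1 − 988) = -1/987. Expand this rational in ℤ_13: compute digits iteratively via d_i = x_i mod 13, x_{i+1} = (x_i − d_i)/13. The first 4 digits are (1, 11, 9, 7).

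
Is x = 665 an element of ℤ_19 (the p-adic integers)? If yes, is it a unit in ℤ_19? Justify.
x ∈ ℤ_19 but not a unit; v_19(x) = 1 > 0

ℤ_19 = {x ∈ ℚ_19 : v_19(x) ≥ 0} and ℤ_19^× = {x ∈ ℤ_19 : v_19(x) = 0}. Here v_19(665) = v_19(num) − v_19(den) = 1; compare against these criteria.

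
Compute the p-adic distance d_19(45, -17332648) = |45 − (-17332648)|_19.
d_19(45, -17332648) = 1/2476099

Step 1 — x − y = 45 − (-17332648) = 17332693. Step 2 — v_19(17332693) = 5 (factor: 17332693 = (19^5 · 7); the sign does not affect v_p). Step 3 — |x − y|_19 = 19^{-5} = 1/2476099.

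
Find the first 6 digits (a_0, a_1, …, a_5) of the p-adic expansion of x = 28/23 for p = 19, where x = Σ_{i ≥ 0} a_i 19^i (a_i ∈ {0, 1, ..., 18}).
(a_0, …, a_5) = (7, 3, 18, 4, 8, 7)

v_19(28/23) = 0 (numerator and denominator both coprime to 19), so x ∈ ℤ_19^×. Compute digits iteratively via a_i = x_i mod 19, x_{i+1} = (x_i − a_i)/19, with x_0 = x:
  x_0 = 28/23;  a_0 = 7;  x_1 = (x_0 − 7)/19 = -7/23
  x_1 = -7/23;  a_1 = 3;  x_2 = (x_1 − 3)/19 = -4/23
  x_2 = -4/23;  a_2 = 18;  x_3 = (x_2 − 18)/19 = -22/23
  x_3 = -22/23;  a_3 = 4;  x_4 = (x_3 − 4)/19 = -6/23
  x_4 = -6/23;  a_4 = 8;  x_5 = (x_4 − 8)/19 = -10/23
  x_5 = -10/23;  a_5 = 7;  x_6 = (x_5 − 7)/19 = -9/23
Digits: (7, 3, 18, 4, 8, 7).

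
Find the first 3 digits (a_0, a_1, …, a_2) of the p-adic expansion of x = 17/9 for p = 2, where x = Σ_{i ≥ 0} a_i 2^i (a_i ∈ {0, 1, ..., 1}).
(a_0, …, a_2) = (1, 0, 0)

v_2(17/9) = 0 (numerator and denominator both coprime to 2), so x ∈ ℤ_2^×. Compute digits iteratively via a_i = x_i mod 2, x_{i+1} = (x_i − a_i)/2, with x_0 = x:
  x_0 = 17/9;  a_0 = 1;  x_1 = (x_0 − 1)/2 = 4/9
  x_1 = 4/9;  a_1 = 0;  x_2 = (x_1 − 0)/2 = 2/9
  x_2 = 2/9;  a_2 = 0;  x_3 = (x_2 − 0)/2 = 1/9
Digits: (1, 0, 0).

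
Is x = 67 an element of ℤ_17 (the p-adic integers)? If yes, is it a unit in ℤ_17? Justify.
x ∈ ℤ_17^× (unit); v_17(x) = 0

ℤ_17 = {x ∈ ℚ_17 : v_17(x) ≥ 0} and ℤ_17^× = {x ∈ ℤ_17 : v_17(x) = 0}. Here v_17(67) = v_17(num) − v_17(den) = 0; compare against these criteria.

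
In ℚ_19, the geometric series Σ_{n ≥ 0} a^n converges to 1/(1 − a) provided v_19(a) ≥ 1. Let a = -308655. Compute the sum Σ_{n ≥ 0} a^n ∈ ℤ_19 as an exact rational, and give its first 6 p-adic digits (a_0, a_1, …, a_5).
Σ a^n = 1/(1 − a) = 1/308656;  first 6 digits = (1, 0, 0, 12, 16, 18)

v_19(a) = 3 ≥ 1, so the series converges in ℤ_19 to 1/(1 − a) = 1/(1 − (-308655)) = 1/308656. Expand this rational in ℤ_19: compute digits iteratively via d_i = x_i mod 19, x_{i+1} = (x_i − d_i)/19. The first 6 digits are (1, 0, 0, 12, 16, 18).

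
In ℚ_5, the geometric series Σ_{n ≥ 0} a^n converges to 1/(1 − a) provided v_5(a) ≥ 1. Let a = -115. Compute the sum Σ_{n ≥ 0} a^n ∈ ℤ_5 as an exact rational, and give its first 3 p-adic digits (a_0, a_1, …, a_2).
Σ a^n = 1/(1 − a) = 1/116;  first 3 digits = (1, 2, 4)

v_5(a) = 1 ≥ 1, so the series converges in ℤ_5 to 1/(1 − a) = 1/(1 − (-115)) = 1/116. Expand this rational in ℤ_5: compute digits iteratively via d_i = x_i mod 5, x_{i+1} = (x_i − d_i)/5. The first 3 digits are (1, 2, 4).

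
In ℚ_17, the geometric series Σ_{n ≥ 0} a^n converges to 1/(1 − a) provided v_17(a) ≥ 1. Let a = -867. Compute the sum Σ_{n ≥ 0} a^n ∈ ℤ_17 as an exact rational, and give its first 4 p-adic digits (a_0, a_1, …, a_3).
Σ a^n = 1/(1 − a) = 1/868;  first 4 digits = (1, 0, 14, 16)

v_17(a) = 2 ≥ 1, so the series converges in ℤ_17 to 1/(1 − a) = 1/(1 − (-867)) = 1/868. Expand this rational in ℤ_17: compute digits iteratively via d_i = x_i mod 17, x_{i+1} = (x_i − d_i)/17. The first 4 digits are (1, 0, 14, 16).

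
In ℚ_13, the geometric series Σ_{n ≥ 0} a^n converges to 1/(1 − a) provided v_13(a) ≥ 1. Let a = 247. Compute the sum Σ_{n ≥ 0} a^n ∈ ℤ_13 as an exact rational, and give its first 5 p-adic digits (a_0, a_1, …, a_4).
Σ a^n = 1/(1 − a) = -1/246;  first 5 digits = (1, 6, 11, 9, 5)

v_13(a) = 1 ≥ 1, so the series converges in ℤ_13 to 1/(1 − a) = 1/(1 − 247) = -1/246. Expand this rational in ℤ_13: compute digits iteratively via d_i = x_i mod 13, x_{i+1} = (x_i − d_i)/13. The first 5 digits are (1, 6, 11, 9, 5).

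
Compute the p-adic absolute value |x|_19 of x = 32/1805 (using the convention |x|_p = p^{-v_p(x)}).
|32/1805|_19 = 361

Step 1 — compute v_19(x) by factoring powers of 19 out of the numerator and denominator: v_19(32/1805) = -2. Step 2 — apply |x|_p = p^{-v_p(x)} = 19^{2} = 361.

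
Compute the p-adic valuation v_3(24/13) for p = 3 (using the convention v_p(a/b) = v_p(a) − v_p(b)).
v_3(24/13) = 1

Factor powers of 3 from the numerator and denominator of the reduced fraction: 24 = 3^1 · 8 and 13 = 3^0 · 13. Apply v_p(a/b) = v_p(a) − v_p(b): v_3(24/13) = 1 − 0 = 1.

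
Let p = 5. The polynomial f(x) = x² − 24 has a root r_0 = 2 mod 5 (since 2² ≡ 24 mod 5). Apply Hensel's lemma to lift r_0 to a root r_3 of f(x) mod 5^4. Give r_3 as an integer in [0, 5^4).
r_3 = 407 (mod 625)

Hensel's recurrence: r_{i+1} = r_i − f(r_i)·(f′(r_i))^{-1} mod 5^{i+2}, with f′(x) = 2x. Iterate:
  r_0 = 2 (mod 5)
  r_1 = 7 (mod 25)
  r_2 = 32 (mod 125)
  r_3 = 407 (mod 625)
Final: r_3 = 407, and one checks f(r_3) ≡ 0 mod 5^4.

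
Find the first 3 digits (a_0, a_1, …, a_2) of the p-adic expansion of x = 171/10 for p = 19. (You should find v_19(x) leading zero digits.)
(a_0, …, a_2) = (0, 18, 1)

v_19(171/10) = 1, so a_0 = ... = a_0 = 0. Factor out: x = 19^1 · u with u = 9/10 a unit in ℤ_19. Expand u iteratively via a_{v+i} = u_i mod 19, u_{i+1} = (u_i − a_{v+i})/19:
  u_0 = 9/10;  a_1 = 18;  u_1 = (u_0 − 18)/19 = -9/10
  u_1 = -9/10;  a_2 = 1;  u_2 = (u_1 − 1)/19 = -1/10
Digits: (0, 18, 1).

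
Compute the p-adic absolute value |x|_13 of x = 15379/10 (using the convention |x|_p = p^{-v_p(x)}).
|15379/10|_13 = 1/2197

Step 1 — compute v_13(x) by factoring powers of 13 out of the numerator and denominator: v_13(15379/10) = 3. Step 2 — apply |x|_p = p^{-v_p(x)} = 13^{-3} = 1/2197.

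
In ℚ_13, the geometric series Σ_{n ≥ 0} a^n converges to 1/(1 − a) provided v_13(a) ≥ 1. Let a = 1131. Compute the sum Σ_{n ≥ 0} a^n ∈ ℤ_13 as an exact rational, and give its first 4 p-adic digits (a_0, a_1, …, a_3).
Σ a^n = 1/(1 − a) = -1/1130;  first 4 digits = (1, 9, 9, 11)

v_13(a) = 1 ≥ 1, so the series converges in ℤ_13 to 1/(1 − a) = 1/(1 − 1131) = -1/1130. Expand this rational in ℤ_13: compute digits iteratively via d_i = x_i mod 13, x_{i+1} = (x_i − d_i)/13. The first 4 digits are (1, 9, 9, 11).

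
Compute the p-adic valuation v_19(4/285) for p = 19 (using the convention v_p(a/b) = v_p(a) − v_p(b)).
v_19(4/285) = -1

Factor powers of 19 from the numerator and denominator of the reduced fraction: 4 = 19^0 · 4 and 285 = 19^1 · 15. Apply v_p(a/b) = v_p(a) − v_p(b): v_19(4/285) = 0 − 1 = -1.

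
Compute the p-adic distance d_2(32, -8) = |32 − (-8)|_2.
d_2(32, -8) = 1/8

Step 1 — x − y = 32 − (-8) = 40. Step 2 — v_2(40) = 3 (factor: 40 = (2^3 · 5); the sign does not affect v_p). Step 3 — |x − y|_2 = 2^{-3} = 1/8.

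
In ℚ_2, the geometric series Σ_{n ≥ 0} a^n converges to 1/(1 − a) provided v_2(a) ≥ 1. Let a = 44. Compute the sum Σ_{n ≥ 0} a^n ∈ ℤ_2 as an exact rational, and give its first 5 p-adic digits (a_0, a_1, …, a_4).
Σ a^n = 1/(1 − a) = -1/43;  first 5 digits = (1, 0, 1, 1, 1)

v_2(a) = 2 ≥ 1, so the series converges in ℤ_2 to 1/(1 − a) = 1/(1 − 44) = -1/43. Expand this rational in ℤ_2: compute digits iteratively via d_i = x_i mod 2, x_{i+1} = (x_i − d_i)/2. The first 5 digits are (1, 0, 1, 1, 1).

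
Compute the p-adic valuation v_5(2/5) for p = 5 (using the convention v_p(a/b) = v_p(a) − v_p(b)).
v_5(2/5) = -1

Factor powers of 5 from the numerator and denominator of the reduced fraction: 2 = 5^0 · 2 and 5 = 5^1 · 1. Apply v_p(a/b) = v_p(a) − v_p(b): v_5(2/5) = 0 − 1 = -1.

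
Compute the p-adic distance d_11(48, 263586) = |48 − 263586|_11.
d_11(48, 263586) = 1/14641

Step 1 — x − y = 48 − 263586 = -263538. Step 2 — v_11(-263538) = 4 (factor: -263538 = −(11^4 · 18); the sign does not affect v_p). Step 3 — |x − y|_11 = 11^{-4} = 1/14641.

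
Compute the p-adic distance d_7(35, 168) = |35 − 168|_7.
d_7(35, 168) = 1/7

Step 1 — x − y = 35 − 168 = -133. Step 2 — v_7(-133) = 1 (factor: -133 = −(7^1 · 19); the sign does not affect v_p). Step 3 — |x − y|_7 = 7^{-1} = 1/7.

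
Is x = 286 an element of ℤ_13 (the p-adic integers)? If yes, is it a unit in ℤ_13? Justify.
x ∈ ℤ_13 but not a unit; v_13(x) = 1 > 0

ℤ_13 = {x ∈ ℚ_13 : v_13(x) ≥ 0} and ℤ_13^× = {x ∈ ℤ_13 : v_13(x) = 0}. Here v_13(286) = v_13(num) − v_13(den) = 1; compare against these criteria.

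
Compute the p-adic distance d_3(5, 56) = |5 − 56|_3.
d_3(5, 56) = 1/3

Step 1 — x − y = 5 − 56 = -51. Step 2 — v_3(-51) = 1 (factor: -51 = −(3^1 · 17); the sign does not affect v_p). Step 3 — |x − y|_3 = 3^{-1} = 1/3.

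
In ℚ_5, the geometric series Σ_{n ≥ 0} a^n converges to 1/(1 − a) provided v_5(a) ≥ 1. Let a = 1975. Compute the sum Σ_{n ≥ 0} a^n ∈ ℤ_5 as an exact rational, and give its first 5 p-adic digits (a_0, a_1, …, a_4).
Σ a^n = 1/(1 − a) = -1/1974;  first 5 digits = (1, 0, 4, 0, 4)

v_5(a) = 2 ≥ 1, so the series converges in ℤ_5 to 1/(1 − a) = 1/(1 − 1975) = -1/1974. Expand this rational in ℤ_5: compute digits iteratively via d_i = x_i mod 5, x_{i+1} = (x_i − d_i)/5. The first 5 digits are (1, 0, 4, 0, 4).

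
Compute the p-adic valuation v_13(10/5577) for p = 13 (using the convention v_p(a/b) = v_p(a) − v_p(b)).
v_13(10/5577) = -2

Factor powers of 13 from the numerator and denominator of the reduced fraction: 10 = 13^0 · 10 and 5577 = 13^2 · 33. Apply v_p(a/b) = v_p(a) − v_p(b): v_13(10/5577) = 0 − 2 = -2.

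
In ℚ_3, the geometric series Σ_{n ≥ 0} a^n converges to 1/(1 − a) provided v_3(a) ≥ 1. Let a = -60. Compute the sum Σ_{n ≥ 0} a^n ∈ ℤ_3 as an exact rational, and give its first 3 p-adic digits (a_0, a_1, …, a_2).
Σ a^n = 1/(1 − a) = 1/61;  first 3 digits = (1, 1, 0)

v_3(a) = 1 ≥ 1, so the series converges in ℤ_3 to 1/(1 − a) = 1/(1 − (-60)) = 1/61. Expand this rational in ℤ_3: compute digits iteratively via d_i = x_i mod 3, x_{i+1} = (x_i − d_i)/3. The first 3 digits are (1, 1, 0).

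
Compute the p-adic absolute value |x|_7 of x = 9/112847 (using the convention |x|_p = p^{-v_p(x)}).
|9/112847|_7 = 2401

Step 1 — compute v_7(x) by factoring powers of 7 out of the numerator and denominator: v_7(9/112847) = -4. Step 2 — apply |x|_p = p^{-v_p(x)} = 7^{4} = 2401.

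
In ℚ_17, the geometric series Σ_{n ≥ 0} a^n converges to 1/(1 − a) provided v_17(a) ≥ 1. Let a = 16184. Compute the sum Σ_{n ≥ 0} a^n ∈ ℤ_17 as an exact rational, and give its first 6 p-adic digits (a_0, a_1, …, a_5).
Σ a^n = 1/(1 − a) = -1/16183;  first 6 digits = (1, 0, 5, 3, 8, 14)

v_17(a) = 2 ≥ 1, so the series converges in ℤ_17 to 1/(1 − a) = 1/(1 − 16184) = -1/16183. Expand this rational in ℤ_17: compute digits iteratively via d_i = x_i mod 17, x_{i+1} = (x_i − d_i)/17. The first 6 digits are (1, 0, 5, 3, 8, 14).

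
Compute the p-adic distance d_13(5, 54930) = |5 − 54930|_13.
d_13(5, 54930) = 1/2197

Step 1 — x − y = 5 − 54930 = -54925. Step 2 — v_13(-54925) = 3 (factor: -54925 = −(13^3 · 25); the sign does not affect v_p). Step 3 — |x − y|_13 = 13^{-3} = 1/2197.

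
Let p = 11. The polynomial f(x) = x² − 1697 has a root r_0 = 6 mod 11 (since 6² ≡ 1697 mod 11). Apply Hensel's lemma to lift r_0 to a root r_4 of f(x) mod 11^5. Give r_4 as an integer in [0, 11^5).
r_4 = 112745 (mod 161051)

Hensel's recurrence: r_{i+1} = r_i − f(r_i)·(f′(r_i))^{-1} mod 11^{i+2}, with f′(x) = 2x. Iterate:
  r_0 = 6 (mod 11)
  r_1 = 94 (mod 121)
  r_2 = 941 (mod 1331)
  r_3 = 10258 (mod 14641)
  r_4 = 112745 (mod 161051)
Final: r_4 = 112745, and one checks f(r_4) ≡ 0 mod 11^5.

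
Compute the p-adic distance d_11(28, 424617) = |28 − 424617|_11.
d_11(28, 424617) = 1/14641

Step 1 — x − y = 28 − 424617 = -424589. Step 2 — v_11(-424589) = 4 (factor: -424589 = −(11^4 · 29); the sign does not affect v_p). Step 3 — |x − y|_11 = 11^{-4} = 1/14641.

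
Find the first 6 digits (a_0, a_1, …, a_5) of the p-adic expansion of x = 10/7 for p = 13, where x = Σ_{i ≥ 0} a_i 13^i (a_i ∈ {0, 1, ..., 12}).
(a_0, …, a_5) = (7, 7, 5, 7, 5, 7)

v_13(10/7) = 0 (numerator and denominator both coprime to 13), so x ∈ ℤ_13^×. Compute digits iteratively via a_i = x_i mod 13, x_{i+1} = (x_i − a_i)/13, with x_0 = x:
  x_0 = 10/7;  a_0 = 7;  x_1 = (x_0 − 7)/13 = -3/7
  x_1 = -3/7;  a_1 = 7;  x_2 = (x_1 − 7)/13 = -4/7
  x_2 = -4/7;  a_2 = 5;  x_3 = (x_2 − 5)/13 = -3/7
  x_3 = -3/7;  a_3 = 7;  x_4 = (x_3 − 7)/13 = -4/7
  x_4 = -4/7;  a_4 = 5;  x_5 = (x_4 − 5)/13 = -3/7
  x_5 = -3/7;  a_5 = 7;  x_6 = (x_5 − 7)/13 = -4/7
Digits: (7, 7, 5, 7, 5, 7).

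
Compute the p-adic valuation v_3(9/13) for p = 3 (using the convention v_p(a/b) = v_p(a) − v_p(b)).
v_3(9/13) = 2

Factor powers of 3 from the numerator and denominator of the reduced fraction: 9 = 3^2 · 1 and 13 = 3^0 · 13. Apply v_p(a/b) = v_p(a) − v_p(b): v_3(9/13) = 2 − 0 = 2.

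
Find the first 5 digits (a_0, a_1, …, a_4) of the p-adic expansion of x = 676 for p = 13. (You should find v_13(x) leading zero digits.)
(a_0, …, a_4) = (0, 0, 4, 0, 0)

v_13(676) = 2, so a_0 = ... = a_1 = 0. Factor out: x = 13^2 · u with u = 4 a unit in ℤ_13. Expand u iteratively via a_{v+i} = u_i mod 13, u_{i+1} = (u_i − a_{v+i})/13:
  u_0 = 4;  a_2 = 4;  u_1 = (u_0 − 4)/13 = 0
  u_1 = 0;  a_3 = 0;  u_2 = (u_1 − 0)/13 = 0
  u_2 = 0;  a_4 = 0;  u_3 = (u_2 − 0)/13 = 0
Digits: (0, 0, 4, 0, 0).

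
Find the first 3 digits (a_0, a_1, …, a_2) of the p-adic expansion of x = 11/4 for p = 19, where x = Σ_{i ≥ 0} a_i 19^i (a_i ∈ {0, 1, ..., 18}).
(a_0, …, a_2) = (17, 4, 14)

v_19(11/4) = 0 (numerator and denominator both coprime to 19), so x ∈ ℤ_19^×. Compute digits iteratively via a_i = x_i mod 19, x_{i+1} = (x_i − a_i)/19, with x_0 = x:
  x_0 = 11/4;  a_0 = 17;  x_1 = (x_0 − 17)/19 = -3/4
  x_1 = -3/4;  a_1 = 4;  x_2 = (x_1 − 4)/19 = -1/4
  x_2 = -1/4;  a_2 = 14;  x_3 = (x_2 − 14)/19 = -3/4
Digits: (17, 4, 14).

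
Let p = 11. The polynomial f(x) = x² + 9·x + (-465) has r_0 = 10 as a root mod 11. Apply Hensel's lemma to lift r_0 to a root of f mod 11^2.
r_1 = 32 (mod 121)

Hensel: r_{i+1} = r_i − f(r_i)·(f′(r_i))^{-1} mod 11^{i+2}, f′(x) = 2x + 9. Iterate:
  r_0 = 10 (mod 11)
  r_1 = 32 (mod 121)
Final: r = 32 satisfies f(r) ≡ 0 mod 11^2.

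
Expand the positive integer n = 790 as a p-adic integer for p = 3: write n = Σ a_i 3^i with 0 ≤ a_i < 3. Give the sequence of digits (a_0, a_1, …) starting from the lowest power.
(a_0, a_1, …) = (1, 2, 0, 2, 0, 0, 1)

Repeated division by 3 gives the digits low-to-high: 790 = 1 + 2·3^1 + 2·3^3 + 1·3^6. Digit sequence: (1, 2, 0, 2, 0, 0, 1).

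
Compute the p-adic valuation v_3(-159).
v_3(-159) = 1

v_3(n) is the largest exponent k such that 3^k divides n. Factor out: -159 = -3^1 · 53. (Sign doesn't affect v_p.) So v_3(-159) = 1.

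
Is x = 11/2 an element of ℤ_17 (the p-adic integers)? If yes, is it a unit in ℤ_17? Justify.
x ∈ ℤ_17^× (unit); v_17(x) = 0

ℤ_17 = {x ∈ ℚ_17 : v_17(x) ≥ 0} and ℤ_17^× = {x ∈ ℤ_17 : v_17(x) = 0}. Here v_17(11/2) = v_17(num) − v_17(den) = 0; compare against these criteria.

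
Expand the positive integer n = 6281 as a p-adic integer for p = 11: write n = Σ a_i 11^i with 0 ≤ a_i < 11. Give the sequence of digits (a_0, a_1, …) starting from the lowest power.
(a_0, a_1, …) = (0, 10, 7, 4)

Repeated division by 11 gives the digits low-to-high: 6281 = 10·11^1 + 7·11^2 + 4·11^3. Digit sequence: (0, 10, 7, 4).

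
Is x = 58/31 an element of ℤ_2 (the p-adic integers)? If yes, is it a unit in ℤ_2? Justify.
x ∈ ℤ_2 but not a unit; v_2(x) = 1 > 0

ℤ_2 = {x ∈ ℚ_2 : v_2(x) ≥ 0} and ℤ_2^× = {x ∈ ℤ_2 : v_2(x) = 0}. Here v_2(58/31) = v_2(num) − v_2(den) = 1; compare against these criteria.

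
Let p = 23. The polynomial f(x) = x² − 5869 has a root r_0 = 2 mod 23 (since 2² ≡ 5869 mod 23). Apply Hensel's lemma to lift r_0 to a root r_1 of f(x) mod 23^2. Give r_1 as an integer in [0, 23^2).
r_1 = 278 (mod 529)

Hensel's recurrence: r_{i+1} = r_i − f(r_i)·(f′(r_i))^{-1} mod 23^{i+2}, with f′(x) = 2x. Iterate:
  r_0 = 2 (mod 23)
  r_1 = 278 (mod 529)
Final: r_1 = 278, and one checks f(r_1) ≡ 0 mod 23^2.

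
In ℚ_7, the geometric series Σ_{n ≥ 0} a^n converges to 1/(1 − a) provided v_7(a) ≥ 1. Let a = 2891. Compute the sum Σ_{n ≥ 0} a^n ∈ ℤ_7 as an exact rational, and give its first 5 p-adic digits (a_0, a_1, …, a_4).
Σ a^n = 1/(1 − a) = -1/2890;  first 5 digits = (1, 0, 3, 1, 3)

v_7(a) = 2 ≥ 1, so the series converges in ℤ_7 to 1/(1 − a) = 1/(1 − 2891) = -1/2890. Expand this rational in ℤ_7: compute digits iteratively via d_i = x_i mod 7, x_{i+1} = (x_i − d_i)/7. The first 5 digits are (1, 0, 3, 1, 3).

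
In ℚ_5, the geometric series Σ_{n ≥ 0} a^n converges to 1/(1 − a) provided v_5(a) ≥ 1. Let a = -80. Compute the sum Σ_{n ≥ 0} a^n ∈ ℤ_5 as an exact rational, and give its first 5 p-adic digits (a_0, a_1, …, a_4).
Σ a^n = 1/(1 − a) = 1/81;  first 5 digits = (1, 4, 2, 4, 1)

v_5(a) = 1 ≥ 1, so the series converges in ℤ_5 to 1/(1 − a) = 1/(1 − (-80)) = 1/81. Expand this rational in ℤ_5: compute digits iteratively via d_i = x_i mod 5, x_{i+1} = (x_i − d_i)/5. The first 5 digits are (1, 4, 2, 4, 1).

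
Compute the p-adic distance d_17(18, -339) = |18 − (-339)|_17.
d_17(18, -339) = 1/17

Step 1 — x − y = 18 − (-339) = 357. Step 2 — v_17(357) = 1 (factor: 357 = (17^1 · 21); the sign does not affect v_p). Step 3 — |x − y|_17 = 17^{-1} = 1/17.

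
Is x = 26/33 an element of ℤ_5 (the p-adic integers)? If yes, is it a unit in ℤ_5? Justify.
x ∈ ℤ_5^× (unit); v_5(x) = 0

ℤ_5 = {x ∈ ℚ_5 : v_5(x) ≥ 0} and ℤ_5^× = {x ∈ ℤ_5 : v_5(x) = 0}. Here v_5(26/33) = v_5(num) − v_5(den) = 0; compare against these criteria.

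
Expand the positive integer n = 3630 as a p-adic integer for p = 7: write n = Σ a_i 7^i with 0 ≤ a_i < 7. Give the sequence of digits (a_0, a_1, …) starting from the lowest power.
(a_0, a_1, …) = (4, 0, 4, 3, 1)

Repeated division by 7 gives the digits low-to-high: 3630 = 4 + 4·7^2 + 3·7^3 + 1·7^4. Digit sequence: (4, 0, 4, 3, 1).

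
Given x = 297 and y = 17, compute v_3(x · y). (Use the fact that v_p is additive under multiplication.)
v_3(5049) = 3

v_p(x) = 3 (factor: 297 = 3^3 · 11); v_p(y) = 0 (factor: 17 = 3^0 · 17). Additivity: v_p(xy) = v_p(x) + v_p(y) = 3 + 0 = 3. (Direct check: xy = 5049 = 3^3 · (187).)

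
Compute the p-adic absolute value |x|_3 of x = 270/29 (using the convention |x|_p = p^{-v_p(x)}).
|270/29|_3 = 1/27

Step 1 — compute v_3(x) by factoring powers of 3 out of the numerator and denominator: v_3(270/29) = 3. Step 2 — apply |x|_p = p^{-v_p(x)} = 3^{-3} = 1/27.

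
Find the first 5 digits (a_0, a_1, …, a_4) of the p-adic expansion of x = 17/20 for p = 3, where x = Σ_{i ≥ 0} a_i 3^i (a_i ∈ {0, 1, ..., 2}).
(a_0, …, a_4) = (1, 1, 1, 0, 0)

v_3(17/20) = 0 (numerator and denominator both coprime to 3), so x ∈ ℤ_3^×. Compute digits iteratively via a_i = x_i mod 3, x_{i+1} = (x_i − a_i)/3, with x_0 = x:
  x_0 = 17/20;  a_0 = 1;  x_1 = (x_0 − 1)/3 = -1/20
  x_1 = -1/20;  a_1 = 1;  x_2 = (x_1 − 1)/3 = -7/20
  x_2 = -7/20;  a_2 = 1;  x_3 = (x_2 − 1)/3 = -9/20
  x_3 = -9/20;  a_3 = 0;  x_4 = (x_3 − 0)/3 = -3/20
  x_4 = -3/20;  a_4 = 0;  x_5 = (x_4 − 0)/3 = -1/20
Digits: (1, 1, 1, 0, 0).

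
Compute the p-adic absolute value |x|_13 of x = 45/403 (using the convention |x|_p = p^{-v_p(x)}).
|45/403|_13 = 13

Step 1 — compute v_13(x) by factoring powers of 13 out of the numerator and denominator: v_13(45/403) = -1. Step 2 — apply |x|_p = p^{-v_p(x)} = 13^{1} = 13.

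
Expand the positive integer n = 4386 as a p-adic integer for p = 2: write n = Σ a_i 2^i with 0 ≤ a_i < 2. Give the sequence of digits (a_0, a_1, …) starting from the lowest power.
(a_0, a_1, …) = (0, 1, 0, 0, 0, 1, 0, 0, 1, 0, 0, 0, 1)

Repeated division by 2 gives the digits low-to-high: 4386 = 1·2^1 + 1·2^5 + 1·2^8 + 1·2^12. Digit sequence: (0, 1, 0, 0, 0, 1, 0, 0, 1, 0, 0, 0, 1).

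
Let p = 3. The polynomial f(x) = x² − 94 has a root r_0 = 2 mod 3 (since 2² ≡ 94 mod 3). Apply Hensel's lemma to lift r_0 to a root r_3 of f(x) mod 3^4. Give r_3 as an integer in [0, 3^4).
r_3 = 65 (mod 81)

Hensel's recurrence: r_{i+1} = r_i − f(r_i)·(f′(r_i))^{-1} mod 3^{i+2}, with f′(x) = 2x. Iterate:
  r_0 = 2 (mod 3)
  r_1 = 2 (mod 9)
  r_2 = 11 (mod 27)
  r_3 = 65 (mod 81)
Final: r_3 = 65, and one checks f(r_3) ≡ 0 mod 3^4.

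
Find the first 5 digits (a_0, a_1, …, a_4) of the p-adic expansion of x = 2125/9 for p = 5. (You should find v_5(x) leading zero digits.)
(a_0, …, a_4) = (0, 0, 0, 3, 2)

v_5(2125/9) = 3, so a_0 = ... = a_2 = 0. Factor out: x = 5^3 · u with u = 17/9 a unit in ℤ_5. Expand u iteratively via a_{v+i} = u_i mod 5, u_{i+1} = (u_i − a_{v+i})/5:
  u_0 = 17/9;  a_3 = 3;  u_1 = (u_0 − 3)/5 = -2/9
  u_1 = -2/9;  a_4 = 2;  u_2 = (u_1 − 2)/5 = -4/9
Digits: (0, 0, 0, 3, 2).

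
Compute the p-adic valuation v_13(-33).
v_13(-33) = 0

v_13(n) is the largest exponent k such that 13^k divides n. Factor out: -33 = -13^0 · 33. (Sign doesn't affect v_p.) So v_13(-33) = 0.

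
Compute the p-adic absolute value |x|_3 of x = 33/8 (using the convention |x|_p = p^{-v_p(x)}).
|33/8|_3 = 1/3

Step 1 — compute v_3(x) by factoring powers of 3 out of the numerator and denominator: v_3(33/8) = 1. Step 2 — apply |x|_p = p^{-v_p(x)} = 3^{-1} = 1/3.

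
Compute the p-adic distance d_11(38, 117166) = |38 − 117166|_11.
d_11(38, 117166) = 1/14641

Step 1 — x − y = 38 − 117166 = -117128. Step 2 — v_11(-117128) = 4 (factor: -117128 = −(11^4 · 8); the sign does not affect v_p). Step 3 — |x − y|_11 = 11^{-4} = 1/14641.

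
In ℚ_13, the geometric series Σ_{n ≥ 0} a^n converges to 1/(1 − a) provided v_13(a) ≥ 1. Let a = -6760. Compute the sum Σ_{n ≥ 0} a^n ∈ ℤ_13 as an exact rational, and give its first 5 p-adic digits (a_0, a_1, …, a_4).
Σ a^n = 1/(1 − a) = 1/6761;  first 5 digits = (1, 0, 12, 9, 0)

v_13(a) = 2 ≥ 1, so the series converges in ℤ_13 to 1/(1 − a) = 1/(1 − (-6760)) = 1/6761. Expand this rational in ℤ_13: compute digits iteratively via d_i = x_i mod 13, x_{i+1} = (x_i − d_i)/13. The first 5 digits are (1, 0, 12, 9, 0).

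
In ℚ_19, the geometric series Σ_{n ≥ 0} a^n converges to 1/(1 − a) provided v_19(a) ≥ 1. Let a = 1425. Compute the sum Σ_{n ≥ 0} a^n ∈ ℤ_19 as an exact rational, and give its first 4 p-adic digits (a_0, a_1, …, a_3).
Σ a^n = 1/(1 − a) = -1/1424;  first 4 digits = (1, 18, 4, 10)

v_19(a) = 1 ≥ 1, so the series converges in ℤ_19 to 1/(1 − a) = 1/(1 − 1425) = -1/1424. Expand this rational in ℤ_19: compute digits iteratively via d_i = x_i mod 19, x_{i+1} = (x_i − d_i)/19. The first 4 digits are (1, 18, 4, 10).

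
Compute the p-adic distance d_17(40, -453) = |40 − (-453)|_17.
d_17(40, -453) = 1/17

Step 1 — x − y = 40 − (-453) = 493. Step 2 — v_17(493) = 1 (factor: 493 = (17^1 · 29); the sign does not affect v_p). Step 3 — |x − y|_17 = 17^{-1} = 1/17.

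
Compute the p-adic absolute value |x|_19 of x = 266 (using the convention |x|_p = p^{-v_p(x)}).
|266|_19 = 1/19

Step 1 — compute v_19(x) by factoring powers of 19 out of the numerator and denominator: v_19(266) = 1. Step 2 — apply |x|_p = p^{-v_p(x)} = 19^{-1} = 1/19.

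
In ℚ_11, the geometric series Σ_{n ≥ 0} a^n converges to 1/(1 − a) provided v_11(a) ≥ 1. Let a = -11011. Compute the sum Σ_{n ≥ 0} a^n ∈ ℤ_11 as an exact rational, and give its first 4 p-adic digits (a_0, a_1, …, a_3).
Σ a^n = 1/(1 − a) = 1/11012;  first 4 digits = (1, 0, 8, 2)

v_11(a) = 2 ≥ 1, so the series converges in ℤ_11 to 1/(1 − a) = 1/(1 − (-11011)) = 1/11012. Expand this rational in ℤ_11: compute digits iteratively via d_i = x_i mod 11, x_{i+1} = (x_i − d_i)/11. The first 4 digits are (1, 0, 8, 2).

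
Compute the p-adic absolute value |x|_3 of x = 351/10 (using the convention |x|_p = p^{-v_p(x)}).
|351/10|_3 = 1/27

Step 1 — compute v_3(x) by factoring powers of 3 out of the numerator and denominator: v_3(351/10) = 3. Step 2 — apply |x|_p = p^{-v_p(x)} = 3^{-3} = 1/27.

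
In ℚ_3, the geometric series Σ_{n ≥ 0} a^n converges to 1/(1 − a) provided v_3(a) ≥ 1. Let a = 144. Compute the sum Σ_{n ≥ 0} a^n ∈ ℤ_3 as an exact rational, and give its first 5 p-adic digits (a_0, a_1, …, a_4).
Σ a^n = 1/(1 − a) = -1/143;  first 5 digits = (1, 0, 1, 2, 2)

v_3(a) = 2 ≥ 1, so the series converges in ℤ_3 to 1/(1 − a) = 1/(1 − 144) = -1/143. Expand this rational in ℤ_3: compute digits iteratively via d_i = x_i mod 3, x_{i+1} = (x_i − d_i)/3. The first 5 digits are (1, 0, 1, 2, 2).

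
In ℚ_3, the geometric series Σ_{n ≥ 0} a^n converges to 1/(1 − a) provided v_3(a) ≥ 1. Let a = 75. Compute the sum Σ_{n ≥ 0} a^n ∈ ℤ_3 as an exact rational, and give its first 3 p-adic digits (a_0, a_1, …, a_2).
Σ a^n = 1/(1 − a) = -1/74;  first 3 digits = (1, 1, 0)

v_3(a) = 1 ≥ 1, so the series converges in ℤ_3 to 1/(1 − a) = 1/(1 − 75) = -1/74. Expand this rational in ℤ_3: compute digits iteratively via d_i = x_i mod 3, x_{i+1} = (x_i − d_i)/3. The first 3 digits are (1, 1, 0).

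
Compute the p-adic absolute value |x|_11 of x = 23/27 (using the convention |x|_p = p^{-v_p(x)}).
|23/27|_11 = 1

Step 1 — compute v_11(x) by factoring powers of 11 out of the numerator and denominator: v_11(23/27) = 0. Step 2 — apply |x|_p = p^{-v_p(x)} = 11^{0} = 1.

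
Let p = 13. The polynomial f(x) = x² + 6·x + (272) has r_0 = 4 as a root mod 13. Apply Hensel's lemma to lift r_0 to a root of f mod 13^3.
r_2 = 875 (mod 2197)

Hensel: r_{i+1} = r_i − f(r_i)·(f′(r_i))^{-1} mod 13^{i+2}, f′(x) = 2x + 6. Iterate:
  r_0 = 4 (mod 13)
  r_1 = 30 (mod 169)
  r_2 = 875 (mod 2197)
Final: r = 875 satisfies f(r) ≡ 0 mod 13^3.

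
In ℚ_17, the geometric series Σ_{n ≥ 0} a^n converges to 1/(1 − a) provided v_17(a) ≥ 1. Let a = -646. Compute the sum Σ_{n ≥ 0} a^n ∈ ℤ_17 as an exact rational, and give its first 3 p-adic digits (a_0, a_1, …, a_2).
Σ a^n = 1/(1 − a) = 1/647;  first 3 digits = (1, 13, 13)

v_17(a) = 1 ≥ 1, so the series converges in ℤ_17 to 1/(1 − a) = 1/(1 − (-646)) = 1/647. Expand this rational in ℤ_17: compute digits iteratively via d_i = x_i mod 17, x_{i+1} = (x_i − d_i)/17. The first 3 digits are (1, 13, 13).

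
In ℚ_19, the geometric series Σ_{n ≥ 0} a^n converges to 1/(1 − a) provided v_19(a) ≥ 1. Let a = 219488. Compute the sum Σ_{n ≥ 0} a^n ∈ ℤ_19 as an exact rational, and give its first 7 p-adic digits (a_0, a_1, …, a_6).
Σ a^n = 1/(1 − a) = -1/219487;  first 7 digits = (1, 0, 0, 13, 1, 0, 17)

v_19(a) = 3 ≥ 1, so the series converges in ℤ_19 to 1/(1 − a) = 1/(1 − 219488) = -1/219487. Expand this rational in ℤ_19: compute digits iteratively via d_i = x_i mod 19, x_{i+1} = (x_i − d_i)/19. The first 7 digits are (1, 0, 0, 13, 1, 0, 17).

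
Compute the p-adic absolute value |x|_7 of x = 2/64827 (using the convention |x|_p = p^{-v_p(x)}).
|2/64827|_7 = 2401

Step 1 — compute v_7(x) by factoring powers of 7 out of the numerator and denominator: v_7(2/64827) = -4. Step 2 — apply |x|_p = p^{-v_p(x)} = 7^{4} = 2401.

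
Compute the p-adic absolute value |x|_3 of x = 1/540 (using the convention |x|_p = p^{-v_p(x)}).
|1/540|_3 = 27

Step 1 — compute v_3(x) by factoring powers of 3 out of the numerator and denominator: v_3(1/540) = -3. Step 2 — apply |x|_p = p^{-v_p(x)} = 3^{3} = 27.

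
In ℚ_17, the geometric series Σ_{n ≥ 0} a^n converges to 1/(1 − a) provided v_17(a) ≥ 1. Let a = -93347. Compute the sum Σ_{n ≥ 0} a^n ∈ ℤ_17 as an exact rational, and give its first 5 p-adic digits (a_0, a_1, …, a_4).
Σ a^n = 1/(1 − a) = 1/93348;  first 5 digits = (1, 0, 0, 15, 15)

v_17(a) = 3 ≥ 1, so the series converges in ℤ_17 to 1/(1 − a) = 1/(1 − (-93347)) = 1/93348. Expand this rational in ℤ_17: compute digits iteratively via d_i = x_i mod 17, x_{i+1} = (x_i − d_i)/17. The first 5 digits are (1, 0, 0, 15, 15).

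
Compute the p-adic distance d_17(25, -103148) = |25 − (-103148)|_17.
d_17(25, -103148) = 1/4913

Step 1 — x − y = 25 − (-103148) = 103173. Step 2 — v_17(103173) = 3 (factor: 103173 = (17^3 · 21); the sign does not affect v_p). Step 3 — |x − y|_17 = 17^{-3} = 1/4913.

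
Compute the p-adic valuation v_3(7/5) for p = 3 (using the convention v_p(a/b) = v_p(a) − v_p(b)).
v_3(7/5) = 0

Factor powers of 3 from the numerator and denominator of the reduced fraction: 7 = 3^0 · 7 and 5 = 3^0 · 5. Apply v_p(a/b) = v_p(a) − v_p(b): v_3(7/5) = 0 − 0 = 0.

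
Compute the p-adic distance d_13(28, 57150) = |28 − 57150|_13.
d_13(28, 57150) = 1/28561

Step 1 — x − y = 28 − 57150 = -57122. Step 2 — v_13(-57122) = 4 (factor: -57122 = −(13^4 · 2); the sign does not affect v_p). Step 3 — |x − y|_13 = 13^{-4} = 1/28561.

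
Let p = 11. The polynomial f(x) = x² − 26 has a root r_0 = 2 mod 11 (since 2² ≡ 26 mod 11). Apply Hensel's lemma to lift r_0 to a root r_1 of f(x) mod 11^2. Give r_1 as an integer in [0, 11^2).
r_1 = 68 (mod 121)

Hensel's recurrence: r_{i+1} = r_i − f(r_i)·(f′(r_i))^{-1} mod 11^{i+2}, with f′(x) = 2x. Iterate:
  r_0 = 2 (mod 11)
  r_1 = 68 (mod 121)
Final: r_1 = 68, and one checks f(r_1) ≡ 0 mod 11^2.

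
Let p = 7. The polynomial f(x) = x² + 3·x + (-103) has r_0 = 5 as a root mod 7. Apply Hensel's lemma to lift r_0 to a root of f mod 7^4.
r_3 = 628 (mod 2401)

Hensel: r_{i+1} = r_i − f(r_i)·(f′(r_i))^{-1} mod 7^{i+2}, f′(x) = 2x + 3. Iterate:
  r_0 = 5 (mod 7)
  r_1 = 40 (mod 49)
  r_2 = 285 (mod 343)
  r_3 = 628 (mod 2401)
Final: r = 628 satisfies f(r) ≡ 0 mod 7^4.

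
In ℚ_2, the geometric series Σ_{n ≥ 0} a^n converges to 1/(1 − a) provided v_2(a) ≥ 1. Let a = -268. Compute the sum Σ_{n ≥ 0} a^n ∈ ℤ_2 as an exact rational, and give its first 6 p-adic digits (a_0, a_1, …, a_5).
Σ a^n = 1/(1 − a) = 1/269;  first 6 digits = (1, 0, 1, 0, 0, 0)

v_2(a) = 2 ≥ 1, so the series converges in ℤ_2 to 1/(1 − a) = 1/(1 − (-268)) = 1/269. Expand this rational in ℤ_2: compute digits iteratively via d_i = x_i mod 2, x_{i+1} = (x_i − d_i)/2. The first 6 digits are (1, 0, 1, 0, 0, 0).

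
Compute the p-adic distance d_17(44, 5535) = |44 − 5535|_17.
d_17(44, 5535) = 1/289

Step 1 — x − y = 44 − 5535 = -5491. Step 2 — v_17(-5491) = 2 (factor: -5491 = −(17^2 · 19); the sign does not affect v_p). Step 3 — |x − y|_17 = 17^{-2} = 1/289.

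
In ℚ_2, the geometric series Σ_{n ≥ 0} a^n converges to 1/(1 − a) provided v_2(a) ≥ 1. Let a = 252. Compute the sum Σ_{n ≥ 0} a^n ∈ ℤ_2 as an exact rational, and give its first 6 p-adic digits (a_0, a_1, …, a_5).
Σ a^n = 1/(1 − a) = -1/251;  first 6 digits = (1, 0, 1, 1, 0, 0)

v_2(a) = 2 ≥ 1, so the series converges in ℤ_2 to 1/(1 − a) = 1/(1 − 252) = -1/251. Expand this rational in ℤ_2: compute digits iteratively via d_i = x_i mod 2, x_{i+1} = (x_i − d_i)/2. The first 6 digits are (1, 0, 1, 1, 0, 0).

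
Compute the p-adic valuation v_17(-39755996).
v_17(-39755996) = 5

v_17(n) is the largest exponent k such that 17^k divides n. Factor out: -39755996 = -17^5 · 28. (Sign doesn't affect v_p.) So v_17(-39755996) = 5.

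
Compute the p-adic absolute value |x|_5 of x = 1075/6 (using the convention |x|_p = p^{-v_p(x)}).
|1075/6|_5 = 1/25

Step 1 — compute v_5(x) by factoring powers of 5 out of the numerator and denominator: v_5(1075/6) = 2. Step 2 — apply |x|_p = p^{-v_p(x)} = 5^{-2} = 1/25.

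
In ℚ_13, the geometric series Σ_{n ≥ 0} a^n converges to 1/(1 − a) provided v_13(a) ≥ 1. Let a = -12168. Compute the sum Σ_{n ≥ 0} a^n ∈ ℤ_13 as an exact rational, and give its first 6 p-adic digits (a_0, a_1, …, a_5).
Σ a^n = 1/(1 − a) = 1/12169;  first 6 digits = (1, 0, 6, 7, 9, 8)

v_13(a) = 2 ≥ 1, so the series converges in ℤ_13 to 1/(1 − a) = 1/(1 − (-12168)) = 1/12169. Expand this rational in ℤ_13: compute digits iteratively via d_i = x_i mod 13, x_{i+1} = (x_i − d_i)/13. The first 6 digits are (1, 0, 6, 7, 9, 8).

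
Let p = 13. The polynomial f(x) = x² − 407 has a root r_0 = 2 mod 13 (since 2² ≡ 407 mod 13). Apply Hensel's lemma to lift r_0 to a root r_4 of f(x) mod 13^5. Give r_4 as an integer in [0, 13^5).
r_4 = 299275 (mod 371293)

Hensel's recurrence: r_{i+1} = r_i − f(r_i)·(f′(r_i))^{-1} mod 13^{i+2}, with f′(x) = 2x. Iterate:
  r_0 = 2 (mod 13)
  r_1 = 145 (mod 169)
  r_2 = 483 (mod 2197)
  r_3 = 13665 (mod 28561)
  r_4 = 299275 (mod 371293)
Final: r_4 = 299275, and one checks f(r_4) ≡ 0 mod 13^5.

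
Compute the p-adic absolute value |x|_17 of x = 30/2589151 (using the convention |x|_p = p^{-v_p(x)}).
|30/2589151|_17 = 83521

Step 1 — compute v_17(x) by factoring powers of 17 out of the numerator and denominator: v_17(30/2589151) = -4. Step 2 — apply |x|_p = p^{-v_p(x)} = 17^{4} = 83521.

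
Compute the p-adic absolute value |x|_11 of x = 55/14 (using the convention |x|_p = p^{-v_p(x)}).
|55/14|_11 = 1/11

Step 1 — compute v_11(x) by factoring powers of 11 out of the numerator and denominator: v_11(55/14) = 1. Step 2 — apply |x|_p = p^{-v_p(x)} = 11^{-1} = 1/11.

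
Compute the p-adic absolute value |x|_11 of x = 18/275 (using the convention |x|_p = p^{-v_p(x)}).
|18/275|_11 = 11

Step 1 — compute v_11(x) by factoring powers of 11 out of the numerator and denominator: v_11(18/275) = -1. Step 2 — apply |x|_p = p^{-v_p(x)} = 11^{1} = 11.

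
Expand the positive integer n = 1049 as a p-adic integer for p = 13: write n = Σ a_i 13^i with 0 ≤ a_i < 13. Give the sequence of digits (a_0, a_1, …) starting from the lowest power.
(a_0, a_1, …) = (9, 2, 6)

Repeated division by 13 gives the digits low-to-high: 1049 = 9 + 2·13^1 + 6·13^2. Digit sequence: (9, 2, 6).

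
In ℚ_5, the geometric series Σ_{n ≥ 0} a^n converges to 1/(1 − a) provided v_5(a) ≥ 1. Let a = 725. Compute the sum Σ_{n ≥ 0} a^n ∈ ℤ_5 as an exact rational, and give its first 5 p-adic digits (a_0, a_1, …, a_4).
Σ a^n = 1/(1 − a) = -1/724;  first 5 digits = (1, 0, 4, 0, 2)

v_5(a) = 2 ≥ 1, so the series converges in ℤ_5 to 1/(1 − a) = 1/(1 − 725) = -1/724. Expand this rational in ℤ_5: compute digits iteratively via d_i = x_i mod 5, x_{i+1} = (x_i − d_i)/5. The first 5 digits are (1, 0, 4, 0, 2).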